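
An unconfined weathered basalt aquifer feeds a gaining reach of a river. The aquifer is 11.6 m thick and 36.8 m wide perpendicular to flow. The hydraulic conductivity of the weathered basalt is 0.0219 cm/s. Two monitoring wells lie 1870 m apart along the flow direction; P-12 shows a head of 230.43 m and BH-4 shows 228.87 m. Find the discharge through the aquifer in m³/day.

6.74

Convert K: 0.0219 cm/s × 864 = 18.92 m/day.
Cross-sectional area A = 36.8 × 11.6 = 426.9 m².
Hydraulic gradient i = (230.43 − 228.87) / 1870 = 1.56 / 1870 = 0.0008342.
Darcy's law: Q = K · A · i = 18.92 × 426.9 × 0.0008342 = 6.738 m³/day.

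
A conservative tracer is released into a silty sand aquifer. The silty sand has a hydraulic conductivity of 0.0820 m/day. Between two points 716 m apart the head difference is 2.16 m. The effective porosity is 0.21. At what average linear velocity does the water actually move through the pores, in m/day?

0.00118

Hydraulic gradient i = Δh / L = 2.16 / 716 = 0.003017.
Darcy flux q = K · i = 0.08200 × 0.003017 = 0.0002474 m/day.
Seepage velocity v = q / n_e = 0.0002474 / 0.21 = 0.001178 m/day.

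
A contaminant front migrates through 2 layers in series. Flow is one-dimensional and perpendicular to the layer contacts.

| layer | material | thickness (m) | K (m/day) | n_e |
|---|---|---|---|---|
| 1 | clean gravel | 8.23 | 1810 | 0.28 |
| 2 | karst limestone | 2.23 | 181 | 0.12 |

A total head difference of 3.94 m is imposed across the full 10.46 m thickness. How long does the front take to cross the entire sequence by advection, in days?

With flow normal to the layers, continuity requires the same specific discharge q through every layer.
Σ(b_i/K_i) = 8.23/1810 + 2.23/181 = 0.01687 d.
q = Δh / Σ(b_i/K_i) = 3.94 / 0.01687 = 233.6 m/day.
In each layer the seepage velocity is v_i = q/n_i, so the layer transit time is t_i = b_i·n_i / q:
  layer 1 (clean gravel): t_1 = 8.23 × 0.28 / 233.6 = 0.009865 d
  layer 2 (karst limestone): t_2 = 2.23 × 0.12 / 233.6 = 0.001146 d
Total t = Σ t_i = 0.01101 days.

0.0110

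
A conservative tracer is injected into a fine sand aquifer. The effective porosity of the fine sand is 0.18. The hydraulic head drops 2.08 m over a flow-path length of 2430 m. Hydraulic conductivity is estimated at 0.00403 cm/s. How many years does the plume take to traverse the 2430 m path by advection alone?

402

Convert K: 0.00403 cm/s × 864 = 3.482 m/day.
Hydraulic gradient i = Δh / L = 2.08 / 2430 = 0.0008560.
Darcy flux q = K · i = 3.482 × 0.0008560 = 0.002980 m/day.
Seepage velocity v = q / n_e = 0.002980 / 0.18 = 0.01656 m/day.
Travel time t = L / v = 2430 / 0.01656 = 1.468e+05 days = 401.8 years.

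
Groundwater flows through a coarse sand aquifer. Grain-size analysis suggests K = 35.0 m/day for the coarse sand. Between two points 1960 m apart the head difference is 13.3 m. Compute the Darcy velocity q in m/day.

Hydraulic gradient i = Δh / L = 13.3 / 1960 = 0.006786.
Specific discharge q = K · i = 35.00 × 0.006786 = 0.2375 m/day.

0.238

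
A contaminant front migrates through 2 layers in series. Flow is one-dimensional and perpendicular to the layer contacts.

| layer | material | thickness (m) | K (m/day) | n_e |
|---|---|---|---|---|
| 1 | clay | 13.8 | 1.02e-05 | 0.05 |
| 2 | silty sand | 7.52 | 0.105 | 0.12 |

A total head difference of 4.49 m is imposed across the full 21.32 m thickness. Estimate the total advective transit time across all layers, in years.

With flow normal to the layers, continuity requires the same specific discharge q through every layer.
Σ(b_i/K_i) = 13.8/1.02e-05 + 7.52/0.105 = 1.353e+06 d.
q = Δh / Σ(b_i/K_i) = 4.49 / 1.353e+06 = 3.319e-06 m/day.
In each layer the seepage velocity is v_i = q/n_i, so the layer transit time is t_i = b_i·n_i / q:
  layer 1 (clay): t_1 = 13.8 × 0.05 / 3.319e-06 = 2.079e+05 d
  layer 2 (silty sand): t_2 = 7.52 × 0.12 / 3.319e-06 = 2.719e+05 d
Total t = Σ t_i = 4.799e+05 days = 1314 years.

1310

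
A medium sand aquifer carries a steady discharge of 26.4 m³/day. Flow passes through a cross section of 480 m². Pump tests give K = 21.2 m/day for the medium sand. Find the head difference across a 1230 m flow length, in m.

3.19

From Q = K·A·i, i = Q / (K·A) = 26.4 / (21.20 × 480.0) = 0.002594.
Head loss Δh = i · L = 0.002594 × 1230 = 3.191 m.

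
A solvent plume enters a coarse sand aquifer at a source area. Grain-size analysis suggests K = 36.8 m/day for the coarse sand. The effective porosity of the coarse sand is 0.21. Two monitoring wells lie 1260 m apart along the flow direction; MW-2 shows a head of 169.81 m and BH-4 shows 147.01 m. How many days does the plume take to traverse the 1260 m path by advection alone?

Hydraulic gradient i = (169.81 − 147.01) / 1260 = 22.8 / 1260 = 0.01810.
Darcy flux q = K · i = 36.80 × 0.01810 = 0.6659 m/day.
Seepage velocity v = q / n_e = 0.6659 / 0.21 = 3.171 m/day.
Travel time t = L / v = 1260 / 3.171 = 397.4 days.

397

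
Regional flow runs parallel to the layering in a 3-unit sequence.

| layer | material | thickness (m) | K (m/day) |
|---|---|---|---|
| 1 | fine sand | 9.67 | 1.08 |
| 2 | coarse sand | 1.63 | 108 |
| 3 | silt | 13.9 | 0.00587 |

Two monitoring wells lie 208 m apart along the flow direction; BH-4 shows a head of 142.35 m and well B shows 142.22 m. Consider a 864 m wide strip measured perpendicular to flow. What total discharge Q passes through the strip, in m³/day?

Flow is parallel to layering, so each bed carries its own Darcy discharge and the transmissivities add.
Σ(K_i·b_i) = 1.08×9.67 + 108×1.63 + 0.00587×13.9 = 186.6 m²/day.
Hydraulic gradient i = (142.35 − 142.22) / 208 = 0.13 / 208 = 0.0006250.
Q = Σ(K_i·b_i) · W · i = 186.6 × 864 × 0.0006250 = 100.7 m³/day.

101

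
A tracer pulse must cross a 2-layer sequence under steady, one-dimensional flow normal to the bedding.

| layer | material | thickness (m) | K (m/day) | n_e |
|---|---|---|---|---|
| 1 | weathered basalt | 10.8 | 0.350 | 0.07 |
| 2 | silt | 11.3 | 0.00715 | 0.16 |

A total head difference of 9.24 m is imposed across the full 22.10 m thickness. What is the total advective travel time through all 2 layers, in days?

With flow normal to the layers, continuity requires the same specific discharge q through every layer.
Σ(b_i/K_i) = 10.8/0.350 + 11.3/0.00715 = 1611 d.
q = Δh / Σ(b_i/K_i) = 9.24 / 1611 = 0.005735 m/day.
In each layer the seepage velocity is v_i = q/n_i, so the layer transit time is t_i = b_i·n_i / q:
  layer 1 (weathered basalt): t_1 = 10.8 × 0.07 / 0.005735 = 131.8 d
  layer 2 (silt): t_2 = 11.3 × 0.16 / 0.005735 = 315.3 d
Total t = Σ t_i = 447.1 days.

447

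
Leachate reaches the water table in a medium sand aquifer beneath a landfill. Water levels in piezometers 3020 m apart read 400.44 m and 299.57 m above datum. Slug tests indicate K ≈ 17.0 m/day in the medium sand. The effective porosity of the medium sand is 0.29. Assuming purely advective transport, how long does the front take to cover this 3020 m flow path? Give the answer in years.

Hydraulic gradient i = (400.44 − 299.57) / 3020 = 100.87 / 3020 = 0.03340.
Darcy flux q = K · i = 17.00 × 0.03340 = 0.5678 m/day.
Seepage velocity v = q / n_e = 0.5678 / 0.29 = 1.958 m/day.
Travel time t = L / v = 3020 / 1.958 = 1542 days = 4.223 years.

4.22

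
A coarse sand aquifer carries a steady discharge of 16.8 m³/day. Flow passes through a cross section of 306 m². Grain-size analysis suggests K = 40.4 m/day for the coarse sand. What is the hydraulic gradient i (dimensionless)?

0.00136

From Q = K·A·i, i = Q / (K·A) = 16.8 / (40.40 × 306.0) = 0.001359.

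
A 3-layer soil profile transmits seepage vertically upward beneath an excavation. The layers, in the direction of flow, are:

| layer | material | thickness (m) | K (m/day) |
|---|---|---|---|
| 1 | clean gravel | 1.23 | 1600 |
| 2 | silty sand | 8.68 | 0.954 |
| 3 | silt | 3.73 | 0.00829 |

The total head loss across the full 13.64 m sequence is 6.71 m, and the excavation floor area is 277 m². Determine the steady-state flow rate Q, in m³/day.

Flow is perpendicular to layering, so the layers act in series and the equivalent K is the thickness-weighted harmonic mean.
Total thickness L = 1.23 + 8.68 + 3.73 = 13.64 m.
Σ(b_i/K_i) = 1.23/1600 + 8.68/0.954 + 3.73/0.00829 = 459.0 d.
K_eq = L / Σ(b_i/K_i) = 13.64 / 459.0 = 0.02971 m/day.
Q = K_eq · A · (Δh/L) = 0.02971 × 277 × (6.71/13.64) = 4.049 m³/day.

4.05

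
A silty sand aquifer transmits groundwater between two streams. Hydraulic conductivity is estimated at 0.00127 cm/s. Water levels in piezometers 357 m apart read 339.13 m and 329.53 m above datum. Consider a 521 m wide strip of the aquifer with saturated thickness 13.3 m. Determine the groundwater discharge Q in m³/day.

Convert K: 0.00127 cm/s × 864 = 1.097 m/day.
Cross-sectional area A = 521 × 13.3 = 6929 m².
Hydraulic gradient i = (339.13 − 329.53) / 357 = 9.6 / 357 = 0.02689.
Darcy's law: Q = K · A · i = 1.097 × 6929 × 0.02689 = 204.5 m³/day.

204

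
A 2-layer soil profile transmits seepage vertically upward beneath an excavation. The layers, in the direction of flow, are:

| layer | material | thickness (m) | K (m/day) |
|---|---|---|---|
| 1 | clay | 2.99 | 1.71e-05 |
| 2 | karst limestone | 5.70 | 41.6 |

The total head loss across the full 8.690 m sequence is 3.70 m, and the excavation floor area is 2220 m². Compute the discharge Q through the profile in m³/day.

Flow is perpendicular to layering, so the layers act in series and the equivalent K is the thickness-weighted harmonic mean.
Total thickness L = 2.99 + 5.70 = 8.690 m.
Σ(b_i/K_i) = 2.99/1.71e-05 + 5.70/41.6 = 1.749e+05 d.
K_eq = L / Σ(b_i/K_i) = 8.690 / 1.749e+05 = 4.970e-05 m/day.
Q = K_eq · A · (Δh/L) = 4.970e-05 × 2220 × (3.70/8.690) = 0.04698 m³/day.

0.0470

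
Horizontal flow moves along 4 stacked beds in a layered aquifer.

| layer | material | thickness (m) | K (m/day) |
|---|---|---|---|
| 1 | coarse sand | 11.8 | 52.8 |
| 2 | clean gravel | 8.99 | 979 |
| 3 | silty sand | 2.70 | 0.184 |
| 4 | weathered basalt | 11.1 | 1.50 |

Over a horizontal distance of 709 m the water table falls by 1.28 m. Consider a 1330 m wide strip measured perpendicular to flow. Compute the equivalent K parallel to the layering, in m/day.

Flow is parallel to layering, so each bed carries its own Darcy discharge and the transmissivities add.
Σ(K_i·b_i) = 52.8×11.8 + 979×8.99 + 0.184×2.70 + 1.50×11.1 = 9441 m²/day.
Total thickness b = 34.59 m, so K_eq = Σ(K_i·b_i)/b = 273.0 m/day.

273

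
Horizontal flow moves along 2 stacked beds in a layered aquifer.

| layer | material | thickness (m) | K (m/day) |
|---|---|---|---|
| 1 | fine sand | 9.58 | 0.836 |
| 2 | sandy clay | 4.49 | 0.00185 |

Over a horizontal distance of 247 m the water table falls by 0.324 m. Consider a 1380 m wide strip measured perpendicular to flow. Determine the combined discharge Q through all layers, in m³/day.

Flow is parallel to layering, so each bed carries its own Darcy discharge and the transmissivities add.
Σ(K_i·b_i) = 0.836×9.58 + 0.00185×4.49 = 8.017 m²/day.
Hydraulic gradient i = Δh / L = 0.324 / 247 = 0.001312.
Q = Σ(K_i·b_i) · W · i = 8.017 × 1380 × 0.001312 = 14.51 m³/day.

14.5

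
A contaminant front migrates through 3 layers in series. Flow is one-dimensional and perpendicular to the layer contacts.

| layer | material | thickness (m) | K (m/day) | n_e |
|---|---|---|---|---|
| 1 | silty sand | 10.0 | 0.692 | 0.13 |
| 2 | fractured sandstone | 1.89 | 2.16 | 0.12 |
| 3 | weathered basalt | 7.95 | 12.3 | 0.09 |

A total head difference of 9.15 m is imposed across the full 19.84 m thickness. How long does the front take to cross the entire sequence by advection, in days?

3.91

With flow normal to the layers, continuity requires the same specific discharge q through every layer.
Σ(b_i/K_i) = 10.0/0.692 + 1.89/2.16 + 7.95/12.3 = 15.97 d.
q = Δh / Σ(b_i/K_i) = 9.15 / 15.97 = 0.5729 m/day.
In each layer the seepage velocity is v_i = q/n_i, so the layer transit time is t_i = b_i·n_i / q:
  layer 1 (silty sand): t_1 = 10.0 × 0.13 / 0.5729 = 2.269 d
  layer 2 (fractured sandstone): t_2 = 1.89 × 0.12 / 0.5729 = 0.3959 d
  layer 3 (weathered basalt): t_3 = 7.95 × 0.09 / 0.5729 = 1.249 d
Total t = Σ t_i = 3.914 days.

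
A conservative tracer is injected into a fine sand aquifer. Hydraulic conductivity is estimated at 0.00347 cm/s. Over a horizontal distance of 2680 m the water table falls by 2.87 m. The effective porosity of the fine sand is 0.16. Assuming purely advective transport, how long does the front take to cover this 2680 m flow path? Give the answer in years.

Convert K: 0.00347 cm/s × 864 = 2.998 m/day.
Hydraulic gradient i = Δh / L = 2.87 / 2680 = 0.001071.
Darcy flux q = K · i = 2.998 × 0.001071 = 0.003211 m/day.
Seepage velocity v = q / n_e = 0.003211 / 0.16 = 0.02007 m/day.
Travel time t = L / v = 2680 / 0.02007 = 1.336e+05 days = 365.7 years.

366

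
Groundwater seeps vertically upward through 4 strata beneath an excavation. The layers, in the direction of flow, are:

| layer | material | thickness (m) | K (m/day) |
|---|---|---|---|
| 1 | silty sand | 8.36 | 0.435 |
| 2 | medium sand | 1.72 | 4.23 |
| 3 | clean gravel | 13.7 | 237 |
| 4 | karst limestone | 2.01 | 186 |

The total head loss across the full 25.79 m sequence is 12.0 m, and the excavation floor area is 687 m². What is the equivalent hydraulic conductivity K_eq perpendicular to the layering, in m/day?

1.31

Flow is perpendicular to layering, so the layers act in series and the equivalent K is the thickness-weighted harmonic mean.
Total thickness L = 8.36 + 1.72 + 13.7 + 2.01 = 25.79 m.
Σ(b_i/K_i) = 8.36/0.435 + 1.72/4.23 + 13.7/237 + 2.01/186 = 19.69 d.
K_eq = L / Σ(b_i/K_i) = 25.79 / 19.69 = 1.310 m/day.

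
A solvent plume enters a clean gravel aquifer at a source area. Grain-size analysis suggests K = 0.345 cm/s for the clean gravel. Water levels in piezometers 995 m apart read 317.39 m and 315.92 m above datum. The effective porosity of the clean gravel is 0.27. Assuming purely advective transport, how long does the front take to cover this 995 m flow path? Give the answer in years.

Convert K: 0.345 cm/s × 864 = 298.1 m/day.
Hydraulic gradient i = (317.39 − 315.92) / 995 = 1.47 / 995 = 0.001477.
Darcy flux q = K · i = 298.1 × 0.001477 = 0.4404 m/day.
Seepage velocity v = q / n_e = 0.4404 / 0.27 = 1.631 m/day.
Travel time t = L / v = 995 / 1.631 = 610.0 days = 1.670 years.

1.67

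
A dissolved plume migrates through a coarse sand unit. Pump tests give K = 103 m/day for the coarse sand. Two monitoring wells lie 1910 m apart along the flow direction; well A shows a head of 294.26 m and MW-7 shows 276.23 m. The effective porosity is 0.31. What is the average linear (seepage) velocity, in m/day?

Hydraulic gradient i = (294.26 − 276.23) / 1910 = 18.03 / 1910 = 0.009440.
Darcy flux q = K · i = 103.0 × 0.009440 = 0.9723 m/day.
Seepage velocity v = q / n_e = 0.9723 / 0.31 = 3.136 m/day.

3.14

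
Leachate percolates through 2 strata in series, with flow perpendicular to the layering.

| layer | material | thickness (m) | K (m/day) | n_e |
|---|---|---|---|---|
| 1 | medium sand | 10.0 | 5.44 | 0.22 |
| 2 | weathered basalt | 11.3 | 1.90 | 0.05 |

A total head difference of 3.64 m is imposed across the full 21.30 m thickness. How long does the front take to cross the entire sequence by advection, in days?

With flow normal to the layers, continuity requires the same specific discharge q through every layer.
Σ(b_i/K_i) = 10.0/5.44 + 11.3/1.90 = 7.786 d.
q = Δh / Σ(b_i/K_i) = 3.64 / 7.786 = 0.4675 m/day.
In each layer the seepage velocity is v_i = q/n_i, so the layer transit time is t_i = b_i·n_i / q:
  layer 1 (medium sand): t_1 = 10.0 × 0.22 / 0.4675 = 4.706 d
  layer 2 (weathered basalt): t_2 = 11.3 × 0.05 / 0.4675 = 1.208 d
Total t = Σ t_i = 5.914 days.

5.91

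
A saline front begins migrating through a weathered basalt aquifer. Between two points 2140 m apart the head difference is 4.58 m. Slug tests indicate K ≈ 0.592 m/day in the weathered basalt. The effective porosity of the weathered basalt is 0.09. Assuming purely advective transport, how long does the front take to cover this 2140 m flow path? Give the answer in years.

416

Hydraulic gradient i = Δh / L = 4.58 / 2140 = 0.002140.
Darcy flux q = K · i = 0.5920 × 0.002140 = 0.001267 m/day.
Seepage velocity v = q / n_e = 0.001267 / 0.09 = 0.01408 m/day.
Travel time t = L / v = 2140 / 0.01408 = 1.520e+05 days = 416.2 years.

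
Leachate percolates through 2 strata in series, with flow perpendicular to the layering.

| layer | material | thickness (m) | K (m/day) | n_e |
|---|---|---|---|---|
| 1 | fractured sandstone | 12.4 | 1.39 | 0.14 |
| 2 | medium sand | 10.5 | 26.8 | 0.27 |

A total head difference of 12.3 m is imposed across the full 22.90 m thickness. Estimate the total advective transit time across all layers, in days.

With flow normal to the layers, continuity requires the same specific discharge q through every layer.
Σ(b_i/K_i) = 12.4/1.39 + 10.5/26.8 = 9.313 d.
q = Δh / Σ(b_i/K_i) = 12.3 / 9.313 = 1.321 m/day.
In each layer the seepage velocity is v_i = q/n_i, so the layer transit time is t_i = b_i·n_i / q:
  layer 1 (fractured sandstone): t_1 = 12.4 × 0.14 / 1.321 = 1.314 d
  layer 2 (medium sand): t_2 = 10.5 × 0.27 / 1.321 = 2.146 d
Total t = Σ t_i = 3.461 days.

3.46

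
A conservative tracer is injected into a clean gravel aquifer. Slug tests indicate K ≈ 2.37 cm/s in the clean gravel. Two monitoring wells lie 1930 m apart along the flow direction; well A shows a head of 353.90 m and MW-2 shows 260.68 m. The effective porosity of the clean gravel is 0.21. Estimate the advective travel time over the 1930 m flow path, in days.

4.10

Convert K: 2.37 cm/s × 864 = 2048 m/day.
Hydraulic gradient i = (353.90 − 260.68) / 1930 = 93.22 / 1930 = 0.04830.
Darcy flux q = K · i = 2048 × 0.04830 = 98.90 m/day.
Seepage velocity v = q / n_e = 98.90 / 0.21 = 471.0 m/day.
Travel time t = L / v = 1930 / 471.0 = 4.098 days.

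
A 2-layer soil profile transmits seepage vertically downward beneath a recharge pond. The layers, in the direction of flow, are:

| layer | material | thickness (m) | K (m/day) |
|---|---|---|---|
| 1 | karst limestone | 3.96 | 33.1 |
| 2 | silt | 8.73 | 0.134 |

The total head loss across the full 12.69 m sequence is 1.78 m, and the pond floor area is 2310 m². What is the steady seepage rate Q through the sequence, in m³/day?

63.0

Flow is perpendicular to layering, so the layers act in series and the equivalent K is the thickness-weighted harmonic mean.
Total thickness L = 3.96 + 8.73 = 12.69 m.
Σ(b_i/K_i) = 3.96/33.1 + 8.73/0.134 = 65.27 d.
K_eq = L / Σ(b_i/K_i) = 12.69 / 65.27 = 0.1944 m/day.
Q = K_eq · A · (Δh/L) = 0.1944 × 2310 × (1.78/12.69) = 63.00 m³/day.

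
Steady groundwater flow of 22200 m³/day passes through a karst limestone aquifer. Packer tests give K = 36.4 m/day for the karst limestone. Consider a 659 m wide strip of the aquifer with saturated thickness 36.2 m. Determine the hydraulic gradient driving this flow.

0.0256

Cross-sectional area A = 659 × 36.2 = 23856 m².
From Q = K·A·i, i = Q / (K·A) = 22200 / (36.40 × 23856) = 0.02557.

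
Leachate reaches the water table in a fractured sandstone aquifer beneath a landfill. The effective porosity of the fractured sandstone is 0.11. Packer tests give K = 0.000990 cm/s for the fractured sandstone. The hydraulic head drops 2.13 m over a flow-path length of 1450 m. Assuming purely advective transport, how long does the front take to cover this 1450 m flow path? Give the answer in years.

Convert K: 0.000990 cm/s × 864 = 0.8554 m/day.
Hydraulic gradient i = Δh / L = 2.13 / 1450 = 0.001469.
Darcy flux q = K · i = 0.8554 × 0.001469 = 0.001256 m/day.
Seepage velocity v = q / n_e = 0.001256 / 0.11 = 0.01142 m/day.
Travel time t = L / v = 1450 / 0.01142 = 1.269e+05 days = 347.5 years.

348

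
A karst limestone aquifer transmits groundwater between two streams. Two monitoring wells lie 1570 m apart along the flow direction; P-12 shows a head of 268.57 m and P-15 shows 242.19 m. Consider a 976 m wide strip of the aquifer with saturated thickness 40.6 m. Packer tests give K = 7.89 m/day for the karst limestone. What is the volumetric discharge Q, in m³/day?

Cross-sectional area A = 976 × 40.6 = 39626 m².
Hydraulic gradient i = (268.57 − 242.19) / 1570 = 26.38 / 1570 = 0.01680.
Darcy's law: Q = K · A · i = 7.890 × 39626 × 0.01680 = 5253 m³/day.

5250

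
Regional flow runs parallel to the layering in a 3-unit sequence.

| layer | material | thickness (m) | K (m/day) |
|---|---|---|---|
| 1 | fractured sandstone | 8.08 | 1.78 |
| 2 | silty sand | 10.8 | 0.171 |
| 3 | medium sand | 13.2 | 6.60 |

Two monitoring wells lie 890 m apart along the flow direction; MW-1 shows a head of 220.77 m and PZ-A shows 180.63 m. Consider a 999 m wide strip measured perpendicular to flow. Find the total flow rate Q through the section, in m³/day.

4660

Flow is parallel to layering, so each bed carries its own Darcy discharge and the transmissivities add.
Σ(K_i·b_i) = 1.78×8.08 + 0.171×10.8 + 6.60×13.2 = 103.3 m²/day.
Hydraulic gradient i = (220.77 − 180.63) / 890 = 40.14 / 890 = 0.04510.
Q = Σ(K_i·b_i) · W · i = 103.3 × 999 × 0.04510 = 4657 m³/day.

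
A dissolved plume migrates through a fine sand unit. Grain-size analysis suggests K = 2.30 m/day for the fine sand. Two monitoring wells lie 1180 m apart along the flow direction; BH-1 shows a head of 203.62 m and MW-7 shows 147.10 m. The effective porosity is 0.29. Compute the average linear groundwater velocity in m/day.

0.380

Hydraulic gradient i = (203.62 − 147.10) / 1180 = 56.52 / 1180 = 0.04790.
Darcy flux q = K · i = 2.300 × 0.04790 = 0.1102 m/day.
Seepage velocity v = q / n_e = 0.1102 / 0.29 = 0.3799 m/day.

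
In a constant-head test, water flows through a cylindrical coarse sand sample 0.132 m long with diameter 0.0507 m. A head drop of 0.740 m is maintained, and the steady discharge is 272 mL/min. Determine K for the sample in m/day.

34.6

Cross-sectional area A = π·(d/2)² = π × (0.0507/2)² = 0.002019 m².
Convert discharge: 272 mL/min = 4.533e-06 m³/s.
Darcy's law rearranged: K = Q·L / (A·Δh) = 4.533e-06 × 0.132 / (0.002019 × 0.740) = 0.0004005 m/s = 34.61 m/day.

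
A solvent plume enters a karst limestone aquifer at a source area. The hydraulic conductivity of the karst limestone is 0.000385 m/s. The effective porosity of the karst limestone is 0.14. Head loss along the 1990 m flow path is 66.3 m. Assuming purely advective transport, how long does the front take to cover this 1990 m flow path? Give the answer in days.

251

Convert K: 0.000385 m/s × 86400 = 33.26 m/day.
Hydraulic gradient i = Δh / L = 66.3 / 1990 = 0.03332.
Darcy flux q = K · i = 33.26 × 0.03332 = 1.108 m/day.
Seepage velocity v = q / n_e = 1.108 / 0.14 = 7.916 m/day.
Travel time t = L / v = 1990 / 7.916 = 251.4 days.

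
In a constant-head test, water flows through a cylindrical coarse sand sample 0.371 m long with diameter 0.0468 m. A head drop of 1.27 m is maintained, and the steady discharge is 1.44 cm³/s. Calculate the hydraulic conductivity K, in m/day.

21.1

Cross-sectional area A = π·(d/2)² = π × (0.0468/2)² = 0.001720 m².
Convert discharge: 1.44 cm³/s = 1.440e-06 m³/s.
Darcy's law rearranged: K = Q·L / (A·Δh) = 1.440e-06 × 0.371 / (0.001720 × 1.27) = 0.0002445 m/s = 21.13 m/day.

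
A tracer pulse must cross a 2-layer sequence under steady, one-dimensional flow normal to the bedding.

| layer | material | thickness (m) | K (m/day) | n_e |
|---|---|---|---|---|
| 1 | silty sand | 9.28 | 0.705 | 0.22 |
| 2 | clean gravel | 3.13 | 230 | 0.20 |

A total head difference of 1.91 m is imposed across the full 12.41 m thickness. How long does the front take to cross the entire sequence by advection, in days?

18.4

With flow normal to the layers, continuity requires the same specific discharge q through every layer.
Σ(b_i/K_i) = 9.28/0.705 + 3.13/230 = 13.18 d.
q = Δh / Σ(b_i/K_i) = 1.91 / 13.18 = 0.1450 m/day.
In each layer the seepage velocity is v_i = q/n_i, so the layer transit time is t_i = b_i·n_i / q:
  layer 1 (silty sand): t_1 = 9.28 × 0.22 / 0.1450 = 14.08 d
  layer 2 (clean gravel): t_2 = 3.13 × 0.20 / 0.1450 = 4.319 d
Total t = Σ t_i = 18.40 days.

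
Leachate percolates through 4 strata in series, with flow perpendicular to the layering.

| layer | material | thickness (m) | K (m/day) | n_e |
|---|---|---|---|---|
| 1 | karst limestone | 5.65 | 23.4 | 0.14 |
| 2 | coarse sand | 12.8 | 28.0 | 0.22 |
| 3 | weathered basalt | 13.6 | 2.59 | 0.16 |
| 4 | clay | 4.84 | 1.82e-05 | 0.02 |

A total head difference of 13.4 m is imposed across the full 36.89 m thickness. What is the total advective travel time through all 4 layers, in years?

With flow normal to the layers, continuity requires the same specific discharge q through every layer.
Σ(b_i/K_i) = 5.65/23.4 + 12.8/28.0 + 13.6/2.59 + 4.84/1.82e-05 = 2.659e+05 d.
q = Δh / Σ(b_i/K_i) = 13.4 / 2.659e+05 = 5.039e-05 m/day.
In each layer the seepage velocity is v_i = q/n_i, so the layer transit time is t_i = b_i·n_i / q:
  layer 1 (karst limestone): t_1 = 5.65 × 0.14 / 5.039e-05 = 15698 d
  layer 2 (coarse sand): t_2 = 12.8 × 0.22 / 5.039e-05 = 55887 d
  layer 3 (weathered basalt): t_3 = 13.6 × 0.16 / 5.039e-05 = 43185 d
  layer 4 (clay): t_4 = 4.84 × 0.02 / 5.039e-05 = 1921 d
Total t = Σ t_i = 1.167e+05 days = 319.5 years.

319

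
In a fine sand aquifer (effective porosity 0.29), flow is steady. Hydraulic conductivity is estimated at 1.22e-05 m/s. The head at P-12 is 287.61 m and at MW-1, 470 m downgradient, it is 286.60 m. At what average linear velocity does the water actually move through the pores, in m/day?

0.00781

Convert K: 1.22e-05 m/s × 86400 = 1.054 m/day.
Hydraulic gradient i = (287.61 − 286.60) / 470 = 1.01 / 470 = 0.002149.
Darcy flux q = K · i = 1.054 × 0.002149 = 0.002265 m/day.
Seepage velocity v = q / n_e = 0.002265 / 0.29 = 0.007811 m/day.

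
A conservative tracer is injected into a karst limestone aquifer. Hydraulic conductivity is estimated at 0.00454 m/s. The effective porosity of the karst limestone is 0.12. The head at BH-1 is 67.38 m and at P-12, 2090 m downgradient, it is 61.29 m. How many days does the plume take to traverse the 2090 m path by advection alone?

Convert K: 0.00454 m/s × 86400 = 392.3 m/day.
Hydraulic gradient i = (67.38 − 61.29) / 2090 = 6.09 / 2090 = 0.002914.
Darcy flux q = K · i = 392.3 × 0.002914 = 1.143 m/day.
Seepage velocity v = q / n_e = 1.143 / 0.12 = 9.525 m/day.
Travel time t = L / v = 2090 / 9.525 = 219.4 days.

219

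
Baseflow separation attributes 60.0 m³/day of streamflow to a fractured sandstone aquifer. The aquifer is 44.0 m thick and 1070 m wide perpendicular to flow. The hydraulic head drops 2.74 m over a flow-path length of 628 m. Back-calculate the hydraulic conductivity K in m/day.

Cross-sectional area A = 1070 × 44.0 = 47080 m².
Hydraulic gradient i = Δh / L = 2.74 / 628 = 0.004363.
From Q = K·A·i, K = Q / (A·i) = 60.0 / (47080 × 0.004363) = 0.2921 m/day.

0.292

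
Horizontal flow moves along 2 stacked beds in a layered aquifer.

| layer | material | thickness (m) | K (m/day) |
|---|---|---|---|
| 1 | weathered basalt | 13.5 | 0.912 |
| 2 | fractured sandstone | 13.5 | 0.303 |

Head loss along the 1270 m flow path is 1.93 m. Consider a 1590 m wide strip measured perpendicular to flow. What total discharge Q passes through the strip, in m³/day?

39.6

Flow is parallel to layering, so each bed carries its own Darcy discharge and the transmissivities add.
Σ(K_i·b_i) = 0.912×13.5 + 0.303×13.5 = 16.40 m²/day.
Hydraulic gradient i = Δh / L = 1.93 / 1270 = 0.001520.
Q = Σ(K_i·b_i) · W · i = 16.40 × 1590 × 0.001520 = 39.63 m³/day.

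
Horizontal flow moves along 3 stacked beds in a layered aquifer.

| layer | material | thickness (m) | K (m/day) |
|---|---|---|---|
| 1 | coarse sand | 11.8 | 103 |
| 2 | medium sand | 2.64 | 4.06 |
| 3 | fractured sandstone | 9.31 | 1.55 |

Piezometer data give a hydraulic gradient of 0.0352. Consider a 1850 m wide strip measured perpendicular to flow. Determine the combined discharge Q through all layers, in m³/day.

80800

Flow is parallel to layering, so each bed carries its own Darcy discharge and the transmissivities add.
Σ(K_i·b_i) = 103×11.8 + 4.06×2.64 + 1.55×9.31 = 1241 m²/day.
Hydraulic gradient i = 0.0352.
Q = Σ(K_i·b_i) · W · i = 1241 × 1850 × 0.03520 = 80785 m³/day.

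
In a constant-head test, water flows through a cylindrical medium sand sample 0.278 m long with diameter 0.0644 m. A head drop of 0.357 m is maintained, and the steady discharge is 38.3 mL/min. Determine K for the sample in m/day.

13.2

Cross-sectional area A = π·(d/2)² = π × (0.0644/2)² = 0.003257 m².
Convert discharge: 38.3 mL/min = 6.383e-07 m³/s.
Darcy's law rearranged: K = Q·L / (A·Δh) = 6.383e-07 × 0.278 / (0.003257 × 0.357) = 0.0001526 m/s = 13.18 m/day.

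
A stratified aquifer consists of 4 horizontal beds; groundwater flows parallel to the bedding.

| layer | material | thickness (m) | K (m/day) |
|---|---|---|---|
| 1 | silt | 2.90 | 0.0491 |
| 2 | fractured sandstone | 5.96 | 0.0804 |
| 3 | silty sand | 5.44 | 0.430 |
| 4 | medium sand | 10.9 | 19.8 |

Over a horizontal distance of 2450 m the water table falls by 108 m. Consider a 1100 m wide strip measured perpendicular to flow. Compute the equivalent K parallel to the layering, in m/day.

Flow is parallel to layering, so each bed carries its own Darcy discharge and the transmissivities add.
Σ(K_i·b_i) = 0.0491×2.90 + 0.0804×5.96 + 0.430×5.44 + 19.8×10.9 = 218.8 m²/day.
Total thickness b = 25.20 m, so K_eq = Σ(K_i·b_i)/b = 8.682 m/day.

8.68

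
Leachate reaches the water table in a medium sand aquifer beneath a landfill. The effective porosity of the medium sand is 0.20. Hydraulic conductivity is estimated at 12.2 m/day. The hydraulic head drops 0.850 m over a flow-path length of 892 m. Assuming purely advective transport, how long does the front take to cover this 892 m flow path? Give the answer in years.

42.0

Hydraulic gradient i = Δh / L = 0.850 / 892 = 0.0009529.
Darcy flux q = K · i = 12.20 × 0.0009529 = 0.01163 m/day.
Seepage velocity v = q / n_e = 0.01163 / 0.20 = 0.05813 m/day.
Travel time t = L / v = 892 / 0.05813 = 15345 days = 42.01 years.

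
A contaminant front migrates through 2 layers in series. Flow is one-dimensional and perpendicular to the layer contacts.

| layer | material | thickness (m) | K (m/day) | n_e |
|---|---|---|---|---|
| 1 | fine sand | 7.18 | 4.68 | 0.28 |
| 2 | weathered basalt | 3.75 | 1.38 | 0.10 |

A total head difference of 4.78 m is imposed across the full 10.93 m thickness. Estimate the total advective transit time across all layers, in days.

With flow normal to the layers, continuity requires the same specific discharge q through every layer.
Σ(b_i/K_i) = 7.18/4.68 + 3.75/1.38 = 4.252 d.
q = Δh / Σ(b_i/K_i) = 4.78 / 4.252 = 1.124 m/day.
In each layer the seepage velocity is v_i = q/n_i, so the layer transit time is t_i = b_i·n_i / q:
  layer 1 (fine sand): t_1 = 7.18 × 0.28 / 1.124 = 1.788 d
  layer 2 (weathered basalt): t_2 = 3.75 × 0.10 / 1.124 = 0.3335 d
Total t = Σ t_i = 2.122 days.

2.12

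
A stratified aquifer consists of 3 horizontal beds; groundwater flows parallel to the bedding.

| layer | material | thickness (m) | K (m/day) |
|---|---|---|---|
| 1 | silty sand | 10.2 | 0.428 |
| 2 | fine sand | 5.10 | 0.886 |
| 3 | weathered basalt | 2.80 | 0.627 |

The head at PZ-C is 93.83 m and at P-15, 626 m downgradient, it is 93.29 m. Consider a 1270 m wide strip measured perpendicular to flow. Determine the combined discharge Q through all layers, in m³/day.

11.7

Flow is parallel to layering, so each bed carries its own Darcy discharge and the transmissivities add.
Σ(K_i·b_i) = 0.428×10.2 + 0.886×5.10 + 0.627×2.80 = 10.64 m²/day.
Hydraulic gradient i = (93.83 − 93.29) / 626 = 0.54 / 626 = 0.0008626.
Q = Σ(K_i·b_i) · W · i = 10.64 × 1270 × 0.0008626 = 11.66 m³/day.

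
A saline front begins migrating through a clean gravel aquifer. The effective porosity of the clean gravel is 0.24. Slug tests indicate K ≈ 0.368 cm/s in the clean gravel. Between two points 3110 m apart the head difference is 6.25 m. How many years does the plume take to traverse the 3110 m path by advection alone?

Convert K: 0.368 cm/s × 864 = 318.0 m/day.
Hydraulic gradient i = Δh / L = 6.25 / 3110 = 0.002010.
Darcy flux q = K · i = 318.0 × 0.002010 = 0.6390 m/day.
Seepage velocity v = q / n_e = 0.6390 / 0.24 = 2.662 m/day.
Travel time t = L / v = 3110 / 2.662 = 1168 days = 3.198 years.

3.20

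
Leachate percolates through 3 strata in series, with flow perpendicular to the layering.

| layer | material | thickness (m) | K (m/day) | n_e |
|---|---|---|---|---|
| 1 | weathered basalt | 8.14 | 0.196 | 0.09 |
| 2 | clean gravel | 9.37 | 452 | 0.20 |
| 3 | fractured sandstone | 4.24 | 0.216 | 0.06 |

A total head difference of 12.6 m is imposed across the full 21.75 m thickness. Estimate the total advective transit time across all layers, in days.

With flow normal to the layers, continuity requires the same specific discharge q through every layer.
Σ(b_i/K_i) = 8.14/0.196 + 9.37/452 + 4.24/0.216 = 61.18 d.
q = Δh / Σ(b_i/K_i) = 12.6 / 61.18 = 0.2059 m/day.
In each layer the seepage velocity is v_i = q/n_i, so the layer transit time is t_i = b_i·n_i / q:
  layer 1 (weathered basalt): t_1 = 8.14 × 0.09 / 0.2059 = 3.557 d
  layer 2 (clean gravel): t_2 = 9.37 × 0.20 / 0.2059 = 9.099 d
  layer 3 (fractured sandstone): t_3 = 4.24 × 0.06 / 0.2059 = 1.235 d
Total t = Σ t_i = 13.89 days.

13.9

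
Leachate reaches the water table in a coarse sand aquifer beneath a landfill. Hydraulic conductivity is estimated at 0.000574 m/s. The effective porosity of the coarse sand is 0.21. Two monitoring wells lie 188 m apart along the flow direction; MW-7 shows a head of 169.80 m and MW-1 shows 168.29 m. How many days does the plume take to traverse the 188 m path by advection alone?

99.1

Convert K: 0.000574 m/s × 86400 = 49.59 m/day.
Hydraulic gradient i = (169.80 − 168.29) / 188 = 1.51 / 188 = 0.008032.
Darcy flux q = K · i = 49.59 × 0.008032 = 0.3983 m/day.
Seepage velocity v = q / n_e = 0.3983 / 0.21 = 1.897 m/day.
Travel time t = L / v = 188 / 1.897 = 99.11 days.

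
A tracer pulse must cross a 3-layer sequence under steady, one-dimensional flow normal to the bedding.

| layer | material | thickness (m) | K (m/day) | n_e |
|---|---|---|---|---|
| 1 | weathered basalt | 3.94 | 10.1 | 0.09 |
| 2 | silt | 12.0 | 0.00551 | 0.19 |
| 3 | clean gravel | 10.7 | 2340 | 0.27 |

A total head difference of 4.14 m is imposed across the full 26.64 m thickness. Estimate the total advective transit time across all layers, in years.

7.96

With flow normal to the layers, continuity requires the same specific discharge q through every layer.
Σ(b_i/K_i) = 3.94/10.1 + 12.0/0.00551 + 10.7/2340 = 2178 d.
q = Δh / Σ(b_i/K_i) = 4.14 / 2178 = 0.001901 m/day.
In each layer the seepage velocity is v_i = q/n_i, so the layer transit time is t_i = b_i·n_i / q:
  layer 1 (weathered basalt): t_1 = 3.94 × 0.09 / 0.001901 = 186.6 d
  layer 2 (silt): t_2 = 12.0 × 0.19 / 0.001901 = 1200 d
  layer 3 (clean gravel): t_3 = 10.7 × 0.27 / 0.001901 = 1520 d
Total t = Σ t_i = 2906 days = 7.957 years.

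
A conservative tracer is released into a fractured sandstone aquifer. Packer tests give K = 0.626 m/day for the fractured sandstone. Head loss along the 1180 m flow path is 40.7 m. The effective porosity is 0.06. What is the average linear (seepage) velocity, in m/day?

Hydraulic gradient i = Δh / L = 40.7 / 1180 = 0.03449.
Darcy flux q = K · i = 0.6260 × 0.03449 = 0.02159 m/day.
Seepage velocity v = q / n_e = 0.02159 / 0.06 = 0.3599 m/day.

0.360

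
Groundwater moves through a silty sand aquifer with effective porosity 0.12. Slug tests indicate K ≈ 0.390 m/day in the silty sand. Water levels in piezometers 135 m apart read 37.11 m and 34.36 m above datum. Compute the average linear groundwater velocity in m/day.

0.0662

Hydraulic gradient i = (37.11 − 34.36) / 135 = 2.75 / 135 = 0.02037.
Darcy flux q = K · i = 0.3900 × 0.02037 = 0.007944 m/day.
Seepage velocity v = q / n_e = 0.007944 / 0.12 = 0.06620 m/day.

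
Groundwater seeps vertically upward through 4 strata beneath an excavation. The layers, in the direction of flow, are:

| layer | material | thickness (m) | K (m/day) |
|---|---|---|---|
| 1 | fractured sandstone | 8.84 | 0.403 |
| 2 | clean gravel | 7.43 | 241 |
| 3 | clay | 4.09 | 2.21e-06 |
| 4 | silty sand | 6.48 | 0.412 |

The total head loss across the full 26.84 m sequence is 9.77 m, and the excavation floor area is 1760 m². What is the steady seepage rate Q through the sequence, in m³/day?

0.00929

Flow is perpendicular to layering, so the layers act in series and the equivalent K is the thickness-weighted harmonic mean.
Total thickness L = 8.84 + 7.43 + 4.09 + 6.48 = 26.84 m.
Σ(b_i/K_i) = 8.84/0.403 + 7.43/241 + 4.09/2.21e-06 + 6.48/0.412 = 1.851e+06 d.
K_eq = L / Σ(b_i/K_i) = 26.84 / 1.851e+06 = 1.450e-05 m/day.
Q = K_eq · A · (Δh/L) = 1.450e-05 × 1760 × (9.77/26.84) = 0.009291 m³/day.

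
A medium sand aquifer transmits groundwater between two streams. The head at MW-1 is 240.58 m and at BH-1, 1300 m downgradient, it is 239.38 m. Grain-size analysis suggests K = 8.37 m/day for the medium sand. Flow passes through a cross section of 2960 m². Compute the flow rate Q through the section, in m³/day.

Hydraulic gradient i = (240.58 − 239.38) / 1300 = 1.2 / 1300 = 0.0009231.
Darcy's law: Q = K · A · i = 8.370 × 2960 × 0.0009231 = 22.87 m³/day.

22.9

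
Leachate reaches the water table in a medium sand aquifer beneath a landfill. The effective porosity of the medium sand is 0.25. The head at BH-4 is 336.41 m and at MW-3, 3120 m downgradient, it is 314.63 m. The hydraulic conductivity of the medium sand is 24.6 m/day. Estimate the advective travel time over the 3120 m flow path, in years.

12.4

Hydraulic gradient i = (336.41 − 314.63) / 3120 = 21.78 / 3120 = 0.006981.
Darcy flux q = K · i = 24.60 × 0.006981 = 0.1717 m/day.
Seepage velocity v = q / n_e = 0.1717 / 0.25 = 0.6869 m/day.
Travel time t = L / v = 3120 / 0.6869 = 4542 days = 12.44 years.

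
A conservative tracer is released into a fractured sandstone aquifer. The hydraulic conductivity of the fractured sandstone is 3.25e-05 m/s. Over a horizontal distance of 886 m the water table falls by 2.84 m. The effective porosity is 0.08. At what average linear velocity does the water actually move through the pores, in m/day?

Convert K: 3.25e-05 m/s × 86400 = 2.808 m/day.
Hydraulic gradient i = Δh / L = 2.84 / 886 = 0.003205.
Darcy flux q = K · i = 2.808 × 0.003205 = 0.009001 m/day.
Seepage velocity v = q / n_e = 0.009001 / 0.08 = 0.1125 m/day.

0.113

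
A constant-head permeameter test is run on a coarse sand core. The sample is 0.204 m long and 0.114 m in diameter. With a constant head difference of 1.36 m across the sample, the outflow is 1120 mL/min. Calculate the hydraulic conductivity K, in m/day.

23.7

Cross-sectional area A = π·(d/2)² = π × (0.114/2)² = 0.01021 m².
Convert discharge: 1120 mL/min = 1.867e-05 m³/s.
Darcy's law rearranged: K = Q·L / (A·Δh) = 1.867e-05 × 0.204 / (0.01021 × 1.36) = 0.0002743 m/s = 23.70 m/day.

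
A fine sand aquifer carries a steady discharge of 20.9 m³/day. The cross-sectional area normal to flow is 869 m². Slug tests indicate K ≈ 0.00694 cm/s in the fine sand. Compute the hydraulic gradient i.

Convert K: 0.00694 cm/s × 864 = 5.996 m/day.
From Q = K·A·i, i = Q / (K·A) = 20.9 / (5.996 × 869.0) = 0.004011.

0.00401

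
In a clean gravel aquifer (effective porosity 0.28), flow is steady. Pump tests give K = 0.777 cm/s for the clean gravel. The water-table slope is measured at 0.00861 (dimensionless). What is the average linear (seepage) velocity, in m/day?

Convert K: 0.777 cm/s × 864 = 671.3 m/day.
Hydraulic gradient i = 0.00861.
Darcy flux q = K · i = 671.3 × 0.008610 = 5.780 m/day.
Seepage velocity v = q / n_e = 5.780 / 0.28 = 20.64 m/day.

20.6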